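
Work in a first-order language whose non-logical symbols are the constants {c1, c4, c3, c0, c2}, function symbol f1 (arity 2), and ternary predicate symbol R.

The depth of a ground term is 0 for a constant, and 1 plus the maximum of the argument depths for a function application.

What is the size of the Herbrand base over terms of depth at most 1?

First count ground terms of depth ≤ 1.
Let N_k = |{terms of depth ≤ k}|. Then N_0 = 5 and N_k = 5 + N_{k-1}^2 for k ≥ 1 (one summand per function symbol, arity giving the exponent).
N_0 = 5
N_1 = 5 + 5^2 = 30
So |H| = 30.
Each predicate of arity r yields |H|^r ground atoms (one per choice of an r-tuple from H):
  R: 30^3 = 27000
Total ground atoms: 27000.

27000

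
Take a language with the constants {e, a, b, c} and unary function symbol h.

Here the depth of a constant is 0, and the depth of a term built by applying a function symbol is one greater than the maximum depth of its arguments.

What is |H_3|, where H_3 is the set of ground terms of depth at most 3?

Write N_k for the number of ground terms of depth ≤ k. A term of depth ≤ k is either a constant or a function symbol applied to arguments of depth ≤ k−1, so N_k = 4 + N_{k-1}.
N_0 = 4
N_1 = 4 + 4 = 8
N_2 = 4 + 8 = 12
N_3 = 4 + 12 = 16

16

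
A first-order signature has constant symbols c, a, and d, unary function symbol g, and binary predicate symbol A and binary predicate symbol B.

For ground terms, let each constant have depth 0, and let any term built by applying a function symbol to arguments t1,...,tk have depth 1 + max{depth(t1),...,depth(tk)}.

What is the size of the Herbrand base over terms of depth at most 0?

First count ground terms of depth ≤ 0.
Count level by level. With function symbols g/1, the terms of depth ≤ k are the 3 constants together with each function applied to depth-≤(k−1) tuples, so N_k = 3 + N_{k-1}.
N_0 = 3
Explicitly: c, a, d.
So |H| = 3.
For each predicate symbol, the number of ground atoms is |H| raised to its arity; summing:
  A: 3^2 = 9;  B: 3^2 = 9
Total ground atoms: 9 + 9 = 18.

18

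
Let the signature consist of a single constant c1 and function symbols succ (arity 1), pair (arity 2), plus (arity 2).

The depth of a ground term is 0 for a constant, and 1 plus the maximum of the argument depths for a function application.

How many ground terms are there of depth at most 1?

Let N_k = |{terms of depth ≤ k}|. Then N_0 = 1 and N_k = 1 + N_{k-1} + N_{k-1}^2 + N_{k-1}^2 for k ≥ 1 (one summand per function symbol, arity giving the exponent).
N_0 = 1
N_1 = 1 + 1 + 1^2 + 1^2 = 4
Explicitly: c1, succ(c1), pair(c1, c1), plus(c1, c1).

4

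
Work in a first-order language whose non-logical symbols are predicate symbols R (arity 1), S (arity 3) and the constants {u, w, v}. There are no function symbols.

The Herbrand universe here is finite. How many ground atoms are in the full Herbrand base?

30

With no function symbols, the Herbrand universe is just the 3 constants.
Ground atoms per predicate: R: 3, S: 3^3 = 27.
Herbrand base size = 3 + 27 = 30.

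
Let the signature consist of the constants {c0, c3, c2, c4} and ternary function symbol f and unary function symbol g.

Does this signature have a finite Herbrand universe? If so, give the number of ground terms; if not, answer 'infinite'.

The signature has at least one function symbol (f, arity 3) and at least one constant (c0).
Iterating f gives infinitely many distinct ground terms: c0, f(c0, c0, c0), f(f(c0, c0, c0), f(c0, c0, c0), f(c0, c0, c0)), ...
So the Herbrand universe is infinite.

infinite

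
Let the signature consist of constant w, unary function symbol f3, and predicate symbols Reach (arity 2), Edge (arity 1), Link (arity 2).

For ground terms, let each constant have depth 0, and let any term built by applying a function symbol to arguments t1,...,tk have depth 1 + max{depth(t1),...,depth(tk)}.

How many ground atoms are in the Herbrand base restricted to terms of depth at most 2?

First count ground terms of depth ≤ 2.
Count level by level. With function symbols f3/1, the terms of depth ≤ k are the 1 constant together with each function applied to depth-≤(k−1) tuples, so N_k = 1 + N_{k-1}.
N_0 = 1
N_1 = 1 + 1 = 2
N_2 = 1 + 2 = 3
So |H| = 3.
A ground atom is a predicate applied to a tuple of terms from H, so the count is the sum over predicates of |H|^arity:
  Reach: 3^2 = 9;  Edge: 3;  Link: 3^2 = 9
Total ground atoms: 9 + 3 + 9 = 21.

21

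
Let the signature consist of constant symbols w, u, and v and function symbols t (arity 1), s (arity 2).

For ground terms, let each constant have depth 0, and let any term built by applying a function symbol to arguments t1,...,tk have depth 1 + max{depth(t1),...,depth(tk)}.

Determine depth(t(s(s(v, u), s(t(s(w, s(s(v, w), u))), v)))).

depth(s(v, u)) = 1 + max(0, 0) = 1
depth(s(v, w)) = 1 + max(0, 0) = 1
depth(s(s(v, w), u)) = 1 + max(1, 0) = 2
depth(s(w, s(s(v, w), u))) = 1 + max(0, 2) = 3
depth(t(s(w, s(s(v, w), u)))) = 1 + depth(s(w, s(s(v, w), u))) = 1 + 3 = 4
depth(s(t(s(w, s(s(v, w), u))), v)) = 1 + max(4, 0) = 5
depth(s(s(v, u), s(t(s(w, s(s(v, w), u))), v))) = 1 + max(1, 5) = 6
depth(t(s(s(v, u), s(t(s(w, s(s(v, w), u))), v)))) = 1 + depth(s(s(v, u), s(t(s(w, s(s(v, w), u))), v))) = 1 + 6 = 7

7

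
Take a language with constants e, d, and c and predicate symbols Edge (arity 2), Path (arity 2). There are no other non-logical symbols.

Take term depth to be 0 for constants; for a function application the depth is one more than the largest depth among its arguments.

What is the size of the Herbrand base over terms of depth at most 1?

First count ground terms of depth ≤ 1.
With no function symbols every ground term is a constant, so there are exactly 3 ground terms at every depth bound.
N_0 = 3
N_1 = 3
Explicitly: e, d, c.
So |H| = 3.
For each predicate symbol, the number of ground atoms is |H| raised to its arity; summing:
  Edge: 3^2 = 9;  Path: 3^2 = 9
Total ground atoms: 9 + 9 = 18.

18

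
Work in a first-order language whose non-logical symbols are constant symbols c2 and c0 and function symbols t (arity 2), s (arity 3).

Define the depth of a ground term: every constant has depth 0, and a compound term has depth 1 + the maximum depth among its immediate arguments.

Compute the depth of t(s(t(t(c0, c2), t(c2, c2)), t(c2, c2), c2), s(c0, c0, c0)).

4

depth(t(c0, c2)) = 1 + max(0, 0) = 1
depth(t(c2, c2)) = 1 + max(0, 0) = 1
depth(t(t(c0, c2), t(c2, c2))) = 1 + max(1, 1) = 2
depth(s(t(t(c0, c2), t(c2, c2)), t(c2, c2), c2)) = 1 + max(2, 1, 0) = 3
depth(s(c0, c0, c0)) = 1 + max(0, 0, 0) = 1
depth(t(s(t(t(c0, c2), t(c2, c2)), t(c2, c2), c2), s(c0, c0, c0))) = 1 + max(3, 1) = 4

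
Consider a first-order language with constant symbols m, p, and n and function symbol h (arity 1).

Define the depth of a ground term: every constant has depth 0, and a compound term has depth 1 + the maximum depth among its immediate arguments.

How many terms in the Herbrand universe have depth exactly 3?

Write N_k for the number of ground terms of depth ≤ k. A term of depth ≤ k is either a constant or a function symbol applied to arguments of depth ≤ k−1, so N_k = 3 + N_{k-1}.
N_0 = 3
N_1 = 3 + 3 = 6
N_2 = 3 + 6 = 9
N_3 = 3 + 9 = 12
Terms of depth exactly 3: N_3 − N_2 = 12 − 9 = 3.

3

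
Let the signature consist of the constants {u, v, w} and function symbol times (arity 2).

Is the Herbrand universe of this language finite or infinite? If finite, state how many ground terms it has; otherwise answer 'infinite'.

The signature has at least one function symbol (times, arity 2) and at least one constant (u).
Iterating times gives infinitely many distinct ground terms: u, times(u, u), times(times(u, u), times(u, u)), ...
So the Herbrand universe is infinite.

infinite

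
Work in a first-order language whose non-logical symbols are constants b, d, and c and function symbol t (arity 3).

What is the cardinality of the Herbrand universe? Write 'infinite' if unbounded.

The signature has at least one function symbol (t, arity 3) and at least one constant (b).
Iterating t gives infinitely many distinct ground terms: b, t(b, b, b), t(t(b, b, b), t(b, b, b), t(b, b, b)), ...
So the Herbrand universe is infinite.

infinite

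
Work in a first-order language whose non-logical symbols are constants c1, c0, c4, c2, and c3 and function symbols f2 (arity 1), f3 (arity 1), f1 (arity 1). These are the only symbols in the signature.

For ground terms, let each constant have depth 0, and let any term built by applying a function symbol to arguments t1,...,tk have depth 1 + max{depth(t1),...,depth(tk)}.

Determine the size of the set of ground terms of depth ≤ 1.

20

If N_k denotes the number of depth-≤k ground terms, the 5 constants give N_0 = 5, and each function symbol of arity r contributes N_{k-1}^r new terms at level k: N_k = 5 + N_{k-1} + N_{k-1} + N_{k-1}.
N_0 = 5
N_1 = 5 + 5 + 5 + 5 = 20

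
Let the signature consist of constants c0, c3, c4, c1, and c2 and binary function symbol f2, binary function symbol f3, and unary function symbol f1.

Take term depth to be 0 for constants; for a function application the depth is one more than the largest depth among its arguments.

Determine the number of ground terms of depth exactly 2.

7205

Let N_k count ground terms of depth at most k. Each non-constant term of depth ≤ k is some function symbol applied to depth-≤(k−1) arguments, giving N_k = 5 + N_{k-1}^2 + N_{k-1}^2 + N_{k-1}.
N_0 = 5
N_1 = 5 + 5^2 + 5^2 + 5 = 60
N_2 = 5 + 60^2 + 60^2 + 60 = 7265
Terms of depth exactly 2: N_2 − N_1 = 7265 − 60 = 7205.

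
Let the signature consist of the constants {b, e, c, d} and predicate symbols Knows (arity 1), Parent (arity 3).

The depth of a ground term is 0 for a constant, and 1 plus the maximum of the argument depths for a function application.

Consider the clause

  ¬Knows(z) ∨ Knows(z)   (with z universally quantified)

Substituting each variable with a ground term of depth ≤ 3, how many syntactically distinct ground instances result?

4

Ground terms of depth ≤ 3:
  With no function symbols every ground term is a constant, so there are exactly 4 ground terms at every depth bound.
  N_0 = 4
  N_1 = 4
  N_2 = 4
  N_3 = 4
  Explicitly: b, e, c, d.
So there are 4 ground terms available for substitution.
The clause has 1 distinct variable (z), which appears in the body. In the free term algebra distinct substitutions yield syntactically distinct ground instances.
Number of ground instances = 4.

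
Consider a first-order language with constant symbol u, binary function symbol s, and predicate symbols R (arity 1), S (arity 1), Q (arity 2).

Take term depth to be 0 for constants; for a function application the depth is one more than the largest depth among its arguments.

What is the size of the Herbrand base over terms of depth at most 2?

First count ground terms of depth ≤ 2.
Write N_k for the number of ground terms of depth ≤ k. A term of depth ≤ k is either a constant or a function symbol applied to arguments of depth ≤ k−1, so N_k = 1 + N_{k-1}^2.
N_0 = 1
N_1 = 1 + 1^2 = 2
N_2 = 1 + 2^2 = 5
Explicitly: u, s(u, u), s(u, s(u, u)), s(s(u, u), u), s(s(u, u), s(u, u)).
So |H| = 5.
A ground atom is a predicate applied to a tuple of terms from H, so the count is the sum over predicates of |H|^arity:
  R: 5;  S: 5;  Q: 5^2 = 25
Total ground atoms: 5 + 5 + 25 = 35.

35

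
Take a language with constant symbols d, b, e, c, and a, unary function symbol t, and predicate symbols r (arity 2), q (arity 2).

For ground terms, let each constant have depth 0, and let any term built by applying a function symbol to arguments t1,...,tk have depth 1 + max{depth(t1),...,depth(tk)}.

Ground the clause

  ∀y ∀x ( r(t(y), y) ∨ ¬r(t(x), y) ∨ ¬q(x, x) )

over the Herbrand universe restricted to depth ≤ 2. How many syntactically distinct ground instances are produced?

225

Ground terms of depth ≤ 2:
  Let N_k count ground terms of depth at most k. Each non-constant term of depth ≤ k is some function symbol applied to depth-≤(k−1) arguments, giving N_k = 5 + N_{k-1}.
  N_0 = 5
  N_1 = 5 + 5 = 10
  N_2 = 5 + 10 = 15
So there are 15 ground terms available for substitution.
Each of y, x ranges independently over the available ground terms, and distinct assignments produce distinct instances.
Number of ground instances = 15^2 = 225.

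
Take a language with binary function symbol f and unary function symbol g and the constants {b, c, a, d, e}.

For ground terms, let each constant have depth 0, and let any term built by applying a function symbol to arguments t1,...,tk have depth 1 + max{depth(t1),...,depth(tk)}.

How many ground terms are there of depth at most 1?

35

Count level by level. With function symbols f/2, g/1, the terms of depth ≤ k are the 5 constants together with each function applied to depth-≤(k−1) tuples, so N_k = 5 + N_{k-1}^2 + N_{k-1}.
N_0 = 5
N_1 = 5 + 5^2 + 5 = 35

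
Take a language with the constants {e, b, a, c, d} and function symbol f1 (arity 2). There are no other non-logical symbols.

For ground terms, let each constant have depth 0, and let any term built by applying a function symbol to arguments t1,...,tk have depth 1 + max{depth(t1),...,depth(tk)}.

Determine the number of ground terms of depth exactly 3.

818125

If N_k denotes the number of depth-≤k ground terms, the 5 constants give N_0 = 5, and each function symbol of arity r contributes N_{k-1}^r new terms at level k: N_k = 5 + N_{k-1}^2.
N_0 = 5
N_1 = 5 + 5^2 = 30
N_2 = 5 + 30^2 = 905
N_3 = 5 + 905^2 = 819030
Terms of depth exactly 3: N_3 − N_2 = 819030 − 905 = 818125.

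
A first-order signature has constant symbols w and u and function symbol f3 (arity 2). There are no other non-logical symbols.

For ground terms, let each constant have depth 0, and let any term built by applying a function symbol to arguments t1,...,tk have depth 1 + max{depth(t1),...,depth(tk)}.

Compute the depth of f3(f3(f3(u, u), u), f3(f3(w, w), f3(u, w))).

3

depth(f3(u, u)) = 1 + max(0, 0) = 1
depth(f3(f3(u, u), u)) = 1 + max(1, 0) = 2
depth(f3(w, w)) = 1 + max(0, 0) = 1
depth(f3(u, w)) = 1 + max(0, 0) = 1
depth(f3(f3(w, w), f3(u, w))) = 1 + max(1, 1) = 2
depth(f3(f3(f3(u, u), u), f3(f3(w, w), f3(u, w)))) = 1 + max(2, 2) = 3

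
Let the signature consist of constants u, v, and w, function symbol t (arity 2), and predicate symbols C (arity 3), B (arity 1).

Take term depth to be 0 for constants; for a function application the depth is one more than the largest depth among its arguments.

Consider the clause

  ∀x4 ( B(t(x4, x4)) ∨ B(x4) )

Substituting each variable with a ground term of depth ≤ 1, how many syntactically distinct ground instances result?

Ground terms of depth ≤ 1:
  Let N_k count ground terms of depth at most k. Each non-constant term of depth ≤ k is some function symbol applied to depth-≤(k−1) arguments, giving N_k = 3 + N_{k-1}^2.
  N_0 = 3
  N_1 = 3 + 3^2 = 12
  Explicitly: u, v, w, t(u, u), t(u, v), t(u, w), t(v, u), t(v, v), t(v, w), t(w, u), t(w, v), t(w, w).
So there are 12 ground terms available for substitution.
The variable x4 ranges independently over the available ground terms, and distinct assignments produce distinct instances.
Number of ground instances = 12.

12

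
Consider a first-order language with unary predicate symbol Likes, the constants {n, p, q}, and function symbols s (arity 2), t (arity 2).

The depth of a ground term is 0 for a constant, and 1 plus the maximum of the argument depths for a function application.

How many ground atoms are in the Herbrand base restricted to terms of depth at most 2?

885

First count ground terms of depth ≤ 2.
Count level by level. With function symbols s/2, t/2, the terms of depth ≤ k are the 3 constants together with each function applied to depth-≤(k−1) tuples, so N_k = 3 + N_{k-1}^2 + N_{k-1}^2.
N_0 = 3
N_1 = 3 + 3^2 + 3^2 = 21
N_2 = 3 + 21^2 + 21^2 = 885
So |H| = 885.
Each predicate of arity r yields |H|^r ground atoms (one per choice of an r-tuple from H):
  Likes: 885
Total ground atoms: 885.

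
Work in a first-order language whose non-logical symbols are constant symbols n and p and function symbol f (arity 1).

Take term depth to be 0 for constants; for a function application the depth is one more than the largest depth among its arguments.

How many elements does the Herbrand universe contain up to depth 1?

Count level by level. With function symbols f/1, the terms of depth ≤ k are the 2 constants together with each function applied to depth-≤(k−1) tuples, so N_k = 2 + N_{k-1}.
N_0 = 2
N_1 = 2 + 2 = 4
Explicitly: n, p, f(n), f(p).

4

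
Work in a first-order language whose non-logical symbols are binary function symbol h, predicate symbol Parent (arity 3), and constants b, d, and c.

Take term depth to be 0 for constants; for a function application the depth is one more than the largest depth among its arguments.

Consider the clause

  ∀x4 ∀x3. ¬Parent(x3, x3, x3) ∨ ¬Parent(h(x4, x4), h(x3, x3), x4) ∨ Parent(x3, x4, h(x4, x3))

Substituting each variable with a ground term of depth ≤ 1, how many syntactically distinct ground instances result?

144

Ground terms of depth ≤ 1:
  Count level by level. With function symbols h/2, the terms of depth ≤ k are the 3 constants together with each function applied to depth-≤(k−1) tuples, so N_k = 3 + N_{k-1}^2.
  N_0 = 3
  N_1 = 3 + 3^2 = 12
So there are 12 ground terms available for substitution.
The clause has 2 distinct variables (x4, x3), each appearing in the body. In the free term algebra distinct substitutions yield syntactically distinct ground instances.
Number of ground instances = 12^2 = 144.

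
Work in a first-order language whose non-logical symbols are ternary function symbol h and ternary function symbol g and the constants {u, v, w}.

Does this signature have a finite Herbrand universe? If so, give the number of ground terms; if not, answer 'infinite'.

infinite

The signature has at least one function symbol (h, arity 3) and at least one constant (u).
Iterating h gives infinitely many distinct ground terms: u, h(u, u, u), h(h(u, u, u), h(u, u, u), h(u, u, u)), ...
So the Herbrand universe is infinite.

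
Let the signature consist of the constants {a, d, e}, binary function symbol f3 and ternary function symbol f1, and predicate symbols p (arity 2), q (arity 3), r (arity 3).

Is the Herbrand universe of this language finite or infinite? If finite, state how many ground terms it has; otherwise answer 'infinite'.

infinite

The signature has at least one function symbol (f3, arity 2) and at least one constant (a).
Iterating f3 gives infinitely many distinct ground terms: a, f3(a, a), f3(f3(a, a), f3(a, a)), ...
So the Herbrand universe is infinite.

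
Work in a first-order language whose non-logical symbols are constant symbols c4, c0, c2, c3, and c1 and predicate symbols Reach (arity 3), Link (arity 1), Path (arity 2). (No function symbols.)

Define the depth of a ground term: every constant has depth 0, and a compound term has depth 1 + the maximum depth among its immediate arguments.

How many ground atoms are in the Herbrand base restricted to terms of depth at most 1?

155

First count ground terms of depth ≤ 1.
With no function symbols every ground term is a constant, so there are exactly 5 ground terms at every depth bound.
N_0 = 5
N_1 = 5
Explicitly: c4, c0, c2, c3, c1.
So |H| = 5.
For each predicate symbol, the number of ground atoms is |H| raised to its arity; summing:
  Reach: 5^3 = 125;  Link: 5;  Path: 5^2 = 25
Total ground atoms: 125 + 5 + 25 = 155.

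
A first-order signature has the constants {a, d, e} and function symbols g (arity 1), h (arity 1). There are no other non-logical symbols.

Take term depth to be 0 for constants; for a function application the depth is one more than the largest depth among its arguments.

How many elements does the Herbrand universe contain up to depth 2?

Let N_k count ground terms of depth at most k. Each non-constant term of depth ≤ k is some function symbol applied to depth-≤(k−1) arguments, giving N_k = 3 + N_{k-1} + N_{k-1}.
N_0 = 3
N_1 = 3 + 3 + 3 = 9
N_2 = 3 + 9 + 9 = 21

21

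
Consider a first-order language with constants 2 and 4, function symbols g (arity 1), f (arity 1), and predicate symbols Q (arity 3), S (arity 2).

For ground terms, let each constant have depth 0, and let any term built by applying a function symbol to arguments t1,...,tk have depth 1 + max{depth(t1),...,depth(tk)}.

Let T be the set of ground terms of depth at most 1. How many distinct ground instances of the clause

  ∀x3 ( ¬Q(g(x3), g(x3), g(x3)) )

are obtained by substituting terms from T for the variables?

6

Ground terms of depth ≤ 1:
  Write N_k for the number of ground terms of depth ≤ k. A term of depth ≤ k is either a constant or a function symbol applied to arguments of depth ≤ k−1, so N_k = 2 + N_{k-1} + N_{k-1}.
  N_0 = 2
  N_1 = 2 + 2 + 2 = 6
  Explicitly: 2, 4, g(2), g(4), f(2), f(4).
So there are 6 ground terms available for substitution.
The variable x3 ranges independently over the available ground terms, and distinct assignments produce distinct instances.
Number of ground instances = 6.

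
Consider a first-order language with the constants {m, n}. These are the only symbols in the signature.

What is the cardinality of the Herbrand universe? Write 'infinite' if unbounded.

2

There are no function symbols, so every ground term is one of the 2 constants.
The Herbrand universe is {m, n}, which is finite with 2 elements.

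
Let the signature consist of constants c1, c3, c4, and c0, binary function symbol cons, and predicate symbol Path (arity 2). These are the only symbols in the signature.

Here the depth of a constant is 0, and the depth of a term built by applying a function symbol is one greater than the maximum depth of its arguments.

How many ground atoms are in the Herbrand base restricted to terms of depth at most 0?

16

First count ground terms of depth ≤ 0.
If N_k denotes the number of depth-≤k ground terms, the 4 constants give N_0 = 4, and each function symbol of arity r contributes N_{k-1}^r new terms at level k: N_k = 4 + N_{k-1}^2.
N_0 = 4
So |H| = 4.
Ground atoms are formed by filling each argument slot of a predicate with a term from H, so an r-ary predicate gives |H|^r atoms:
  Path: 4^2 = 16
Total ground atoms: 16.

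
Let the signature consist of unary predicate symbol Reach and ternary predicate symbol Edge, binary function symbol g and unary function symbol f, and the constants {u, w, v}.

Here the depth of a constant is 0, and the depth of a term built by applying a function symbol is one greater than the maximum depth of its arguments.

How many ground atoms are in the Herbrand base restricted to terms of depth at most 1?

3390

First count ground terms of depth ≤ 1.
Write N_k for the number of ground terms of depth ≤ k. A term of depth ≤ k is either a constant or a function symbol applied to arguments of depth ≤ k−1, so N_k = 3 + N_{k-1}^2 + N_{k-1}.
N_0 = 3
N_1 = 3 + 3^2 + 3 = 15
So |H| = 15.
Each predicate of arity r yields |H|^r ground atoms (one per choice of an r-tuple from H):
  Reach: 15;  Edge: 15^3 = 3375
Total ground atoms: 15 + 3375 = 3390.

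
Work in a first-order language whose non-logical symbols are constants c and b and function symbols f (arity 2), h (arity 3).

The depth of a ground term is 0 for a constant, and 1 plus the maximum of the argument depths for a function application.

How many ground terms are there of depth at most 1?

14

If N_k denotes the number of depth-≤k ground terms, the 2 constants give N_0 = 2, and each function symbol of arity r contributes N_{k-1}^r new terms at level k: N_k = 2 + N_{k-1}^2 + N_{k-1}^3.
N_0 = 2
N_1 = 2 + 2^2 + 2^3 = 14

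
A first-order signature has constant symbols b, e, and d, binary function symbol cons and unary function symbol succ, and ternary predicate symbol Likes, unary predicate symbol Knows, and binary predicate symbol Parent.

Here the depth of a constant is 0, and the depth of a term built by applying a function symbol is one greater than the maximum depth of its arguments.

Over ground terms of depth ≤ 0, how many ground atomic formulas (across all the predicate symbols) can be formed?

First count ground terms of depth ≤ 0.
If N_k denotes the number of depth-≤k ground terms, the 3 constants give N_0 = 3, and each function symbol of arity r contributes N_{k-1}^r new terms at level k: N_k = 3 + N_{k-1}^2 + N_{k-1}.
N_0 = 3
Explicitly: b, e, d.
So |H| = 3.
Each predicate of arity r yields |H|^r ground atoms (one per choice of an r-tuple from H):
  Likes: 3^3 = 27;  Knows: 3;  Parent: 3^2 = 9
Total ground atoms: 27 + 3 + 9 = 39.

39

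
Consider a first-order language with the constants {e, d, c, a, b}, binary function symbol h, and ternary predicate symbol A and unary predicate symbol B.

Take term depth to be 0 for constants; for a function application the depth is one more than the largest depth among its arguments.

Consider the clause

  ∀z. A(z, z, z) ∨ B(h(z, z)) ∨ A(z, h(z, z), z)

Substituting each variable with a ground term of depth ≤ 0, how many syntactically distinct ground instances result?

Ground terms of depth ≤ 0:
  If N_k denotes the number of depth-≤k ground terms, the 5 constants give N_0 = 5, and each function symbol of arity r contributes N_{k-1}^r new terms at level k: N_k = 5 + N_{k-1}^2.
  N_0 = 5
So there are 5 ground terms available for substitution.
The clause has 1 distinct variable (z), which appears in the body. In the free term algebra distinct substitutions yield syntactically distinct ground instances.
Number of ground instances = 5.

5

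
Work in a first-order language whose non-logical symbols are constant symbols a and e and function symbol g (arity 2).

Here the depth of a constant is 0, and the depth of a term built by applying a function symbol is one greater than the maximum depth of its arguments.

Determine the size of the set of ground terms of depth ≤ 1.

Count level by level. With function symbols g/2, the terms of depth ≤ k are the 2 constants together with each function applied to depth-≤(k−1) tuples, so N_k = 2 + N_{k-1}^2.
N_0 = 2
N_1 = 2 + 2^2 = 6
Explicitly: a, e, g(a, a), g(a, e), g(e, a), g(e, e).

6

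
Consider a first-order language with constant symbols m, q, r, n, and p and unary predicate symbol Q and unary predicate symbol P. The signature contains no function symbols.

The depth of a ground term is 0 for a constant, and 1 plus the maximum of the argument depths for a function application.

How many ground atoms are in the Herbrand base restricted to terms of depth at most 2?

10

First count ground terms of depth ≤ 2.
With no function symbols every ground term is a constant, so there are exactly 5 ground terms at every depth bound.
N_0 = 5
N_1 = 5
N_2 = 5
So |H| = 5.
Each predicate of arity r yields |H|^r ground atoms (one per choice of an r-tuple from H):
  Q: 5;  P: 5
Total ground atoms: 5 + 5 = 10.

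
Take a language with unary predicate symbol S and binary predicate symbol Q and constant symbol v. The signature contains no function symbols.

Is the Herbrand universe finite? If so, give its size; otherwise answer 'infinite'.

There are no function symbols, so the only ground term is the single constant.
The Herbrand universe is {v}, finite with 1 element.

1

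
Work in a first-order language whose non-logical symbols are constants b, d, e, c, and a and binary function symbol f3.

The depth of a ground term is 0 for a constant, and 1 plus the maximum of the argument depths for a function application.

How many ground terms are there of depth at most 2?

905

Let N_k count ground terms of depth at most k. Each non-constant term of depth ≤ k is some function symbol applied to depth-≤(k−1) arguments, giving N_k = 5 + N_{k-1}^2.
N_0 = 5
N_1 = 5 + 5^2 = 30
N_2 = 5 + 30^2 = 905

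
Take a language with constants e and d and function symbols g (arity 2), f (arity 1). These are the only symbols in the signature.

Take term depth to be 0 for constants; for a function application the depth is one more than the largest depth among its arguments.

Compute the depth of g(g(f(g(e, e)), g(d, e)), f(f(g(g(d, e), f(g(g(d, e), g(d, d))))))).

7

depth(g(e, e)) = 1 + max(0, 0) = 1
depth(f(g(e, e))) = 1 + depth(g(e, e)) = 1 + 1 = 2
depth(g(d, e)) = 1 + max(0, 0) = 1
depth(g(f(g(e, e)), g(d, e))) = 1 + max(2, 1) = 3
depth(g(d, d)) = 1 + max(0, 0) = 1
depth(g(g(d, e), g(d, d))) = 1 + max(1, 1) = 2
depth(f(g(g(d, e), g(d, d)))) = 1 + depth(g(g(d, e), g(d, d))) = 1 + 2 = 3
depth(g(g(d, e), f(g(g(d, e), g(d, d))))) = 1 + max(1, 3) = 4
depth(f(g(g(d, e), f(g(g(d, e), g(d, d)))))) = 1 + depth(g(g(d, e), f(g(g(d, e), g(d, d))))) = 1 + 4 = 5
depth(f(f(g(g(d, e), f(g(g(d, e), g(d, d))))))) = 1 + depth(f(g(g(d, e), f(g(g(d, e), g(d, d)))))) = 1 + 5 = 6
depth(g(g(f(g(e, e)), g(d, e)), f(f(g(g(d, e), f(g(g(d, e), g(d, d)))))))) = 1 + max(3, 6) = 7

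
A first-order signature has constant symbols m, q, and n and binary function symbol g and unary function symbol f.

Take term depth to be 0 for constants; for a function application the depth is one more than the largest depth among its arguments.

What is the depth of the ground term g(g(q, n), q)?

depth(g(q, n)) = 1 + max(0, 0) = 1
depth(g(g(q, n), q)) = 1 + max(1, 0) = 2

2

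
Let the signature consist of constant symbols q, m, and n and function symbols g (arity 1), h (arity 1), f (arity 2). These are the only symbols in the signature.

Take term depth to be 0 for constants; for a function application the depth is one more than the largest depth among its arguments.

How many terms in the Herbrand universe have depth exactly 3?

Write N_k for the number of ground terms of depth ≤ k. A term of depth ≤ k is either a constant or a function symbol applied to arguments of depth ≤ k−1, so N_k = 3 + N_{k-1} + N_{k-1} + N_{k-1}^2.
N_0 = 3
N_1 = 3 + 3 + 3 + 3^2 = 18
N_2 = 3 + 18 + 18 + 18^2 = 363
N_3 = 3 + 363 + 363 + 363^2 = 132498
Terms of depth exactly 3: N_3 − N_2 = 132498 − 363 = 132135.

132135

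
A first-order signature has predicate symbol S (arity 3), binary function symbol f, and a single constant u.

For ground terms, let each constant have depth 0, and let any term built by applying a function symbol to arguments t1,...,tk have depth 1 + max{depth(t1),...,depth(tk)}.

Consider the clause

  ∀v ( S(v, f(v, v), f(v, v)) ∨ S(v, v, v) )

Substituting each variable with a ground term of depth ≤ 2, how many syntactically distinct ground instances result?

Ground terms of depth ≤ 2:
  Write N_k for the number of ground terms of depth ≤ k. A term of depth ≤ k is either a constant or a function symbol applied to arguments of depth ≤ k−1, so N_k = 1 + N_{k-1}^2.
  N_0 = 1
  N_1 = 1 + 1^2 = 2
  N_2 = 1 + 2^2 = 5
So there are 5 ground terms available for substitution.
The variable v ranges independently over the available ground terms, and distinct assignments produce distinct instances.
Number of ground instances = 5.

5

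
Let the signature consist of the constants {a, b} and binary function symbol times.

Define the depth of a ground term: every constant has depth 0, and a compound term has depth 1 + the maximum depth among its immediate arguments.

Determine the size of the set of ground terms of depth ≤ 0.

Write N_k for the number of ground terms of depth ≤ k. A term of depth ≤ k is either a constant or a function symbol applied to arguments of depth ≤ k−1, so N_k = 2 + N_{k-1}^2.
N_0 = 2
Explicitly: a, b.

2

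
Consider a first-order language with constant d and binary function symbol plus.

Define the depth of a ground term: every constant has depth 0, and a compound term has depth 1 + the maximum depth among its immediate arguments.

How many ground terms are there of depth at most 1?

If N_k denotes the number of depth-≤k ground terms, the 1 constant gives N_0 = 1, and each function symbol of arity r contributes N_{k-1}^r new terms at level k: N_k = 1 + N_{k-1}^2.
N_0 = 1
N_1 = 1 + 1^2 = 2

2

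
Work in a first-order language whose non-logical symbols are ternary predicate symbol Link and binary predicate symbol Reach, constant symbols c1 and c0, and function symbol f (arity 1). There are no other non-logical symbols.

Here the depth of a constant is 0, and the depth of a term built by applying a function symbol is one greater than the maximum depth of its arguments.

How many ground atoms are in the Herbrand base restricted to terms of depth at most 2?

252

First count ground terms of depth ≤ 2.
Let N_k count ground terms of depth at most k. Each non-constant term of depth ≤ k is some function symbol applied to depth-≤(k−1) arguments, giving N_k = 2 + N_{k-1}.
N_0 = 2
N_1 = 2 + 2 = 4
N_2 = 2 + 4 = 6
So |H| = 6.
A ground atom is a predicate applied to a tuple of terms from H, so the count is the sum over predicates of |H|^arity:
  Link: 6^3 = 216;  Reach: 6^2 = 36
Total ground atoms: 216 + 36 = 252.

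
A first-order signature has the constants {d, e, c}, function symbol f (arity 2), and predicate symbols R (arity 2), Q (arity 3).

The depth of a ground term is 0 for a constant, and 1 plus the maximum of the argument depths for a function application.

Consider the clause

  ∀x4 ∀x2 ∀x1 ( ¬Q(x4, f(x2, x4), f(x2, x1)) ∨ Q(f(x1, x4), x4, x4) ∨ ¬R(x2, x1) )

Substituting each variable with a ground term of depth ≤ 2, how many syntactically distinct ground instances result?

Ground terms of depth ≤ 2:
  Count level by level. With function symbols f/2, the terms of depth ≤ k are the 3 constants together with each function applied to depth-≤(k−1) tuples, so N_k = 3 + N_{k-1}^2.
  N_0 = 3
  N_1 = 3 + 3^2 = 12
  N_2 = 3 + 12^2 = 147
So there are 147 ground terms available for substitution.
The clause has 3 distinct variables (x4, x2, x1), each appearing in the body. In the free term algebra distinct substitutions yield syntactically distinct ground instances.
Number of ground instances = 147^3 = 3176523.

3176523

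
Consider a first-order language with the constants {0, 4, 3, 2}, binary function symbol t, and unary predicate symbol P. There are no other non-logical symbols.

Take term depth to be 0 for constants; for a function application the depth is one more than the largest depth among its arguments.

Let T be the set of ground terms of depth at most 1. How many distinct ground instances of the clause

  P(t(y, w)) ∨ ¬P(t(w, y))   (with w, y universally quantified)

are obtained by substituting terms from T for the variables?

Ground terms of depth ≤ 1:
  Let N_k = |{terms of depth ≤ k}|. Then N_0 = 4 and N_k = 4 + N_{k-1}^2 for k ≥ 1 (one summand per function symbol, arity giving the exponent).
  N_0 = 4
  N_1 = 4 + 4^2 = 20
So there are 20 ground terms available for substitution.
There are 2 variables to instantiate (w, y), each occurring in at least one literal, so different choices give different ground instances.
Number of ground instances = 20^2 = 400.

400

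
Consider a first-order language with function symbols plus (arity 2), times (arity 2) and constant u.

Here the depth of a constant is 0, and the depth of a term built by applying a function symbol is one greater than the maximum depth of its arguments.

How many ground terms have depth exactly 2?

16

Count level by level. With function symbols plus/2, times/2, the terms of depth ≤ k are the 1 constant together with each function applied to depth-≤(k−1) tuples, so N_k = 1 + N_{k-1}^2 + N_{k-1}^2.
N_0 = 1
N_1 = 1 + 1^2 + 1^2 = 3
N_2 = 1 + 3^2 + 3^2 = 19
Terms of depth exactly 2: N_2 − N_1 = 19 − 3 = 16.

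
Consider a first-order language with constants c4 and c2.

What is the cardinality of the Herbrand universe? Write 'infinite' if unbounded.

2

There are no function symbols, so every ground term is one of the 2 constants.
The Herbrand universe is {c4, c2}, which is finite with 2 elements.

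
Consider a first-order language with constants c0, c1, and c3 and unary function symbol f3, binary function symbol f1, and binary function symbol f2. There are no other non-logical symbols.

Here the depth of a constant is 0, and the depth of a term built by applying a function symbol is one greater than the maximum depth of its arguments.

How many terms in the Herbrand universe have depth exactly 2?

1155

Count level by level. With function symbols f3/1, f1/2, f2/2, the terms of depth ≤ k are the 3 constants together with each function applied to depth-≤(k−1) tuples, so N_k = 3 + N_{k-1} + N_{k-1}^2 + N_{k-1}^2.
N_0 = 3
N_1 = 3 + 3 + 3^2 + 3^2 = 24
N_2 = 3 + 24 + 24^2 + 24^2 = 1179
Terms of depth exactly 2: N_2 − N_1 = 1179 − 24 = 1155.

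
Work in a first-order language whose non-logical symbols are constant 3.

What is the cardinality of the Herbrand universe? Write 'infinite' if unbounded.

1

There are no function symbols, so the only ground term is the single constant.
The Herbrand universe is {3}, finite with 1 element.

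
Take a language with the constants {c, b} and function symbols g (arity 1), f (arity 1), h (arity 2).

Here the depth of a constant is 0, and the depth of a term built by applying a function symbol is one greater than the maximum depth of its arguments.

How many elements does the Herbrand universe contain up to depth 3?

15130

If N_k denotes the number of depth-≤k ground terms, the 2 constants give N_0 = 2, and each function symbol of arity r contributes N_{k-1}^r new terms at level k: N_k = 2 + N_{k-1} + N_{k-1} + N_{k-1}^2.
N_0 = 2
N_1 = 2 + 2 + 2 + 2^2 = 10
N_2 = 2 + 10 + 10 + 10^2 = 122
N_3 = 2 + 122 + 122 + 122^2 = 15130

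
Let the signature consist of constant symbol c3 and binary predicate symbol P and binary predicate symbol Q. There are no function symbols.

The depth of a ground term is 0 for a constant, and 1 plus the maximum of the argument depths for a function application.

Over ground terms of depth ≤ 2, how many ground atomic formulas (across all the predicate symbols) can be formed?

2

First count ground terms of depth ≤ 2.
With no function symbols every ground term is a constant, so there is exactly 1 ground term at every depth bound.
N_0 = 1
N_1 = 1
N_2 = 1
Explicitly: c3.
So |H| = 1.
Each predicate of arity r yields |H|^r ground atoms (one per choice of an r-tuple from H):
  P: 1^2 = 1;  Q: 1^2 = 1
Total ground atoms: 1 + 1 = 2.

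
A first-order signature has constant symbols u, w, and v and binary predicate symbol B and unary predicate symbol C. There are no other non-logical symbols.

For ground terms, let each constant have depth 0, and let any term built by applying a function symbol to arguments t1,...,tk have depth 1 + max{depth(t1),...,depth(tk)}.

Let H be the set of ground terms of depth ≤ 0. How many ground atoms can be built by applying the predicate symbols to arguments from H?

12

First count ground terms of depth ≤ 0.
With no function symbols every ground term is a constant, so there are exactly 3 ground terms at every depth bound.
N_0 = 3
Explicitly: u, w, v.
So |H| = 3.
For each predicate symbol, the number of ground atoms is |H| raised to its arity; summing:
  B: 3^2 = 9;  C: 3
Total ground atoms: 9 + 3 = 12.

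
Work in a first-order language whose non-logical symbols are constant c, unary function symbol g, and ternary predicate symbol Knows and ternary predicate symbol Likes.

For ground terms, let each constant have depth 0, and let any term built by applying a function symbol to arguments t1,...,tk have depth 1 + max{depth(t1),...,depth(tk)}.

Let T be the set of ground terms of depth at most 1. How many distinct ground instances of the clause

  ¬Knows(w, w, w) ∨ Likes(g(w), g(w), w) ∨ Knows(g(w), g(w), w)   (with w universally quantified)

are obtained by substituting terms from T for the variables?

2

Ground terms of depth ≤ 1:
  Let N_k = |{terms of depth ≤ k}|. Then N_0 = 1 and N_k = 1 + N_{k-1} for k ≥ 1 (one summand per function symbol, arity giving the exponent).
  N_0 = 1
  N_1 = 1 + 1 = 2
So there are 2 ground terms available for substitution.
The clause has 1 distinct variable (w), which appears in the body. In the free term algebra distinct substitutions yield syntactically distinct ground instances.
Number of ground instances = 2.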